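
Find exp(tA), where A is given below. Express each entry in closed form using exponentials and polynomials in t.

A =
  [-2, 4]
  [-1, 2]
e^{tA} =
  [1 - 2*t, 4*t]
  [-t, 2*t + 1]

Strategy: write A = P · J · P⁻¹ where J is a Jordan canonical form, so e^{tA} = P · e^{tJ} · P⁻¹, and e^{tJ} can be computed block-by-block.

A has Jordan form
J =
  [0, 1]
  [0, 0]
(up to reordering of blocks).

Per-block formulas:
  For a 2×2 Jordan block J_2(0): exp(t · J_2(0)) = e^(0t)·(I + t·N), where N is the 2×2 nilpotent shift.

After assembling e^{tJ} and conjugating by P, we get:

e^{tA} =
  [1 - 2*t, 4*t]
  [-t, 2*t + 1]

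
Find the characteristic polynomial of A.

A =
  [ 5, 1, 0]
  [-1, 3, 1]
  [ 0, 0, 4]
x^3 - 12*x^2 + 48*x - 64

Expanding det(x·I − A) (e.g. by cofactor expansion or by noting that A is similar to its Jordan form J, which has the same characteristic polynomial as A) gives
  χ_A(x) = x^3 - 12*x^2 + 48*x - 64
which factors as (x - 4)^3. The eigenvalues (with algebraic multiplicities) are λ = 4 with multiplicity 3.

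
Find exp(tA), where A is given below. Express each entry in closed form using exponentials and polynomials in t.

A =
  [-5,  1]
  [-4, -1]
e^{tA} =
  [-2*t*exp(-3*t) + exp(-3*t), t*exp(-3*t)]
  [-4*t*exp(-3*t), 2*t*exp(-3*t) + exp(-3*t)]

Strategy: write A = P · J · P⁻¹ where J is a Jordan canonical form, so e^{tA} = P · e^{tJ} · P⁻¹, and e^{tJ} can be computed block-by-block.

A has Jordan form
J =
  [-3,  1]
  [ 0, -3]
(up to reordering of blocks).

Per-block formulas:
  For a 2×2 Jordan block J_2(-3): exp(t · J_2(-3)) = e^(-3t)·(I + t·N), where N is the 2×2 nilpotent shift.

After assembling e^{tJ} and conjugating by P, we get:

e^{tA} =
  [-2*t*exp(-3*t) + exp(-3*t), t*exp(-3*t)]
  [-4*t*exp(-3*t), 2*t*exp(-3*t) + exp(-3*t)]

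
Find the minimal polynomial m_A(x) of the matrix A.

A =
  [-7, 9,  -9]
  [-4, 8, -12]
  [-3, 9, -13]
x^2 + 8*x + 16

The characteristic polynomial is χ_A(x) = (x + 4)^3, so the eigenvalues are known. The minimal polynomial is
  m_A(x) = Π_λ (x − λ)^{k_λ}
where k_λ is the size of the *largest* Jordan block for λ (equivalently, the smallest k with (A − λI)^k v = 0 for every generalised eigenvector v of λ).

  λ = -4: largest Jordan block has size 2, contributing (x + 4)^2

So m_A(x) = (x + 4)^2 = x^2 + 8*x + 16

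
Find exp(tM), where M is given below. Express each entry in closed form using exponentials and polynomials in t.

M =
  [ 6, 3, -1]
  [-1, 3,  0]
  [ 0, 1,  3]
e^{tM} =
  [t^2*exp(4*t)/2 + 2*t*exp(4*t) + exp(4*t), t^2*exp(4*t) + 3*t*exp(4*t), -t^2*exp(4*t)/2 - t*exp(4*t)]
  [-t^2*exp(4*t)/2 - t*exp(4*t), -t^2*exp(4*t) - t*exp(4*t) + exp(4*t), t^2*exp(4*t)/2]
  [-t^2*exp(4*t)/2, -t^2*exp(4*t) + t*exp(4*t), t^2*exp(4*t)/2 - t*exp(4*t) + exp(4*t)]

Strategy: write M = P · J · P⁻¹ where J is a Jordan canonical form, so e^{tM} = P · e^{tJ} · P⁻¹, and e^{tJ} can be computed block-by-block.

M has Jordan form
J =
  [4, 1, 0]
  [0, 4, 1]
  [0, 0, 4]
(up to reordering of blocks).

Per-block formulas:
  For a 3×3 Jordan block J_3(4): exp(t · J_3(4)) = e^(4t)·(I + t·N + (t^2/2)·N^2), where N is the 3×3 nilpotent shift.

After assembling e^{tJ} and conjugating by P, we get:

e^{tM} =
  [t^2*exp(4*t)/2 + 2*t*exp(4*t) + exp(4*t), t^2*exp(4*t) + 3*t*exp(4*t), -t^2*exp(4*t)/2 - t*exp(4*t)]
  [-t^2*exp(4*t)/2 - t*exp(4*t), -t^2*exp(4*t) - t*exp(4*t) + exp(4*t), t^2*exp(4*t)/2]
  [-t^2*exp(4*t)/2, -t^2*exp(4*t) + t*exp(4*t), t^2*exp(4*t)/2 - t*exp(4*t) + exp(4*t)]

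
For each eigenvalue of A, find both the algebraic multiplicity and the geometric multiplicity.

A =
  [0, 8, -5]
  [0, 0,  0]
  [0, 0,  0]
λ = 0: alg = 3, geom = 2

Step 1 — factor the characteristic polynomial to read off the algebraic multiplicities:
  χ_A(x) = x^3

Step 2 — compute geometric multiplicities via the rank-nullity identity g(λ) = n − rank(A − λI):
  rank(A − (0)·I) = 1, so dim ker(A − (0)·I) = n − 1 = 2

Summary:
  λ = 0: algebraic multiplicity = 3, geometric multiplicity = 2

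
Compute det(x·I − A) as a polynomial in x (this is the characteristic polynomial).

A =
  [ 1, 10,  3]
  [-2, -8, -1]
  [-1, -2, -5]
x^3 + 12*x^2 + 48*x + 64

Expanding det(x·I − A) (e.g. by cofactor expansion or by noting that A is similar to its Jordan form J, which has the same characteristic polynomial as A) gives
  χ_A(x) = x^3 + 12*x^2 + 48*x + 64
which factors as (x + 4)^3. The eigenvalues (with algebraic multiplicities) are λ = -4 with multiplicity 3.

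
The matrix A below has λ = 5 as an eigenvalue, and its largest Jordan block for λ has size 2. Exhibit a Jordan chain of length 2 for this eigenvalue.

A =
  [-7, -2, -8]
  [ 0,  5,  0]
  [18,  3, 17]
A Jordan chain for λ = 5 of length 2:
v_1 = (-12, 0, 18)ᵀ
v_2 = (1, 0, 0)ᵀ

Let N = A − (5)·I. We want v_2 with N^2 v_2 = 0 but N^1 v_2 ≠ 0; then v_{j-1} := N · v_j for j = 2, …, 2.

Pick v_2 = (1, 0, 0)ᵀ.
Then v_1 = N · v_2 = (-12, 0, 18)ᵀ.

Sanity check: (A − (5)·I) v_1 = (0, 0, 0)ᵀ = 0. ✓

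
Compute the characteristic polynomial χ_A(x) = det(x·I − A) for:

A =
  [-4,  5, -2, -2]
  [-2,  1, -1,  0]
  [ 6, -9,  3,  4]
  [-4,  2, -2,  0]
x^4

Expanding det(x·I − A) (e.g. by cofactor expansion or by noting that A is similar to its Jordan form J, which has the same characteristic polynomial as A) gives
  χ_A(x) = x^4
which factors as x^4. The eigenvalues (with algebraic multiplicities) are λ = 0 with multiplicity 4.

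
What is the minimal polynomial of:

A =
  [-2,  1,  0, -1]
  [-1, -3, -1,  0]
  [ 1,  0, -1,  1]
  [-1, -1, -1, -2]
x^2 + 4*x + 4

The characteristic polynomial is χ_A(x) = (x + 2)^4, so the eigenvalues are known. The minimal polynomial is
  m_A(x) = Π_λ (x − λ)^{k_λ}
where k_λ is the size of the *largest* Jordan block for λ (equivalently, the smallest k with (A − λI)^k v = 0 for every generalised eigenvector v of λ).

  λ = -2: largest Jordan block has size 2, contributing (x + 2)^2

So m_A(x) = (x + 2)^2 = x^2 + 4*x + 4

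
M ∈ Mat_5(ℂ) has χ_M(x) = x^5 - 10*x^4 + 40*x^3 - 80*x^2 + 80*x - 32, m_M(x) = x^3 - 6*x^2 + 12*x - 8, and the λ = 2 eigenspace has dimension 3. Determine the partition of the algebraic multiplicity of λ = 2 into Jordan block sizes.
Block sizes for λ = 2: [3, 1, 1]

Step 1 — from the characteristic polynomial, algebraic multiplicity of λ = 2 is 5. From dim ker(M − (2)·I) = 3, there are exactly 3 Jordan blocks for λ = 2.
Step 2 — from the minimal polynomial, the factor (x − 2)^3 tells us the largest block for λ = 2 has size 3.
Step 3 — with total size 5, 3 blocks, and largest block 3, the block sizes (in nonincreasing order) are [3, 1, 1].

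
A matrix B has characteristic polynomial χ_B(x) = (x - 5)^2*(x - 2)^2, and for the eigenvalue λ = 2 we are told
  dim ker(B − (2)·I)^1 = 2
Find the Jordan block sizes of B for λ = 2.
Block sizes for λ = 2: [1, 1]

From the dimensions of kernels of powers, the number of Jordan blocks of size at least j is d_j − d_{j−1} where d_j = dim ker(N^j) (with d_0 = 0). Computing the differences gives [2].
The number of blocks of size exactly k is (#blocks of size ≥ k) − (#blocks of size ≥ k + 1), so the partition is: 2 block(s) of size 1.
In nonincreasing order the block sizes are [1, 1].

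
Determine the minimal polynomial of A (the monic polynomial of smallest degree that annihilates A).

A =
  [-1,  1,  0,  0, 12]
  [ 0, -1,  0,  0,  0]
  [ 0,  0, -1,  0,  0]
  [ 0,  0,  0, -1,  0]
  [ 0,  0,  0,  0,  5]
x^3 - 3*x^2 - 9*x - 5

The characteristic polynomial is χ_A(x) = (x - 5)*(x + 1)^4, so the eigenvalues are known. The minimal polynomial is
  m_A(x) = Π_λ (x − λ)^{k_λ}
where k_λ is the size of the *largest* Jordan block for λ (equivalently, the smallest k with (A − λI)^k v = 0 for every generalised eigenvector v of λ).

  λ = -1: largest Jordan block has size 2, contributing (x + 1)^2
  λ = 5: largest Jordan block has size 1, contributing (x − 5)

So m_A(x) = (x - 5)*(x + 1)^2 = x^3 - 3*x^2 - 9*x - 5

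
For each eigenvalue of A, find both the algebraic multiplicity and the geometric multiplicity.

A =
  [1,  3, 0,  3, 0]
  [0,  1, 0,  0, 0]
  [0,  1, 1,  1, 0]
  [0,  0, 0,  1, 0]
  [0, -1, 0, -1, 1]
λ = 1: alg = 5, geom = 4

Step 1 — factor the characteristic polynomial to read off the algebraic multiplicities:
  χ_A(x) = (x - 1)^5

Step 2 — compute geometric multiplicities via the rank-nullity identity g(λ) = n − rank(A − λI):
  rank(A − (1)·I) = 1, so dim ker(A − (1)·I) = n − 1 = 4

Summary:
  λ = 1: algebraic multiplicity = 5, geometric multiplicity = 4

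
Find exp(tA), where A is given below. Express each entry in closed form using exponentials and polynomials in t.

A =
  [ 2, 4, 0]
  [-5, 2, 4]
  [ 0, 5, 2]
e^{tA} =
  [-10*t^2*exp(2*t) + exp(2*t), 4*t*exp(2*t), 8*t^2*exp(2*t)]
  [-5*t*exp(2*t), exp(2*t), 4*t*exp(2*t)]
  [-25*t^2*exp(2*t)/2, 5*t*exp(2*t), 10*t^2*exp(2*t) + exp(2*t)]

Strategy: write A = P · J · P⁻¹ where J is a Jordan canonical form, so e^{tA} = P · e^{tJ} · P⁻¹, and e^{tJ} can be computed block-by-block.

A has Jordan form
J =
  [2, 1, 0]
  [0, 2, 1]
  [0, 0, 2]
(up to reordering of blocks).

Per-block formulas:
  For a 3×3 Jordan block J_3(2): exp(t · J_3(2)) = e^(2t)·(I + t·N + (t^2/2)·N^2), where N is the 3×3 nilpotent shift.

After assembling e^{tJ} and conjugating by P, we get:

e^{tA} =
  [-10*t^2*exp(2*t) + exp(2*t), 4*t*exp(2*t), 8*t^2*exp(2*t)]
  [-5*t*exp(2*t), exp(2*t), 4*t*exp(2*t)]
  [-25*t^2*exp(2*t)/2, 5*t*exp(2*t), 10*t^2*exp(2*t) + exp(2*t)]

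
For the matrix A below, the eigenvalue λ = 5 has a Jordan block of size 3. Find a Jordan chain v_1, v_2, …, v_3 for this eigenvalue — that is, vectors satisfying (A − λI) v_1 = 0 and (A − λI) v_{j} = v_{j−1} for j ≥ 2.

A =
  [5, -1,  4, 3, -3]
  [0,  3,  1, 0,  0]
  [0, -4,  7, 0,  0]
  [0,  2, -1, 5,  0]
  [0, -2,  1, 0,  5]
A Jordan chain for λ = 5 of length 3:
v_1 = (-2, 0, 0, 0, 0)ᵀ
v_2 = (-1, -2, -4, 2, -2)ᵀ
v_3 = (0, 1, 0, 0, 0)ᵀ

Let N = A − (5)·I. We want v_3 with N^3 v_3 = 0 but N^2 v_3 ≠ 0; then v_{j-1} := N · v_j for j = 3, …, 2.

Pick v_3 = (0, 1, 0, 0, 0)ᵀ.
Then v_2 = N · v_3 = (-1, -2, -4, 2, -2)ᵀ.
Then v_1 = N · v_2 = (-2, 0, 0, 0, 0)ᵀ.

Sanity check: (A − (5)·I) v_1 = (0, 0, 0, 0, 0)ᵀ = 0. ✓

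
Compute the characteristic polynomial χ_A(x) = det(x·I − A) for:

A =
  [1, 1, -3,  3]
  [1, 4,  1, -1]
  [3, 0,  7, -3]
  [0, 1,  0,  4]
x^4 - 16*x^3 + 96*x^2 - 256*x + 256

Expanding det(x·I − A) (e.g. by cofactor expansion or by noting that A is similar to its Jordan form J, which has the same characteristic polynomial as A) gives
  χ_A(x) = x^4 - 16*x^3 + 96*x^2 - 256*x + 256
which factors as (x - 4)^4. The eigenvalues (with algebraic multiplicities) are λ = 4 with multiplicity 4.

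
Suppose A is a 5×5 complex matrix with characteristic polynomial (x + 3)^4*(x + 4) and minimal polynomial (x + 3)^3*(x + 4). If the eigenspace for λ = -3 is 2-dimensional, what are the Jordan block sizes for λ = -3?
Block sizes for λ = -3: [3, 1]

Step 1 — from the characteristic polynomial, algebraic multiplicity of λ = -3 is 4. From dim ker(A − (-3)·I) = 2, there are exactly 2 Jordan blocks for λ = -3.
Step 2 — from the minimal polynomial, the factor (x + 3)^3 tells us the largest block for λ = -3 has size 3.
Step 3 — with total size 4, 2 blocks, and largest block 3, the block sizes (in nonincreasing order) are [3, 1].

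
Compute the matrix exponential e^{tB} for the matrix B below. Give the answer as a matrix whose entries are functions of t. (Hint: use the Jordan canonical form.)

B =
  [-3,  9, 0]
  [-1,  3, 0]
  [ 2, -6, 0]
e^{tB} =
  [1 - 3*t, 9*t, 0]
  [-t, 3*t + 1, 0]
  [2*t, -6*t, 1]

Strategy: write B = P · J · P⁻¹ where J is a Jordan canonical form, so e^{tB} = P · e^{tJ} · P⁻¹, and e^{tJ} can be computed block-by-block.

B has Jordan form
J =
  [0, 1, 0]
  [0, 0, 0]
  [0, 0, 0]
(up to reordering of blocks).

Per-block formulas:
  For a 2×2 Jordan block J_2(0): exp(t · J_2(0)) = e^(0t)·(I + t·N), where N is the 2×2 nilpotent shift.
  For a 1×1 block at λ = 0: exp(t · [0]) = [e^(0t)].

After assembling e^{tJ} and conjugating by P, we get:

e^{tB} =
  [1 - 3*t, 9*t, 0]
  [-t, 3*t + 1, 0]
  [2*t, -6*t, 1]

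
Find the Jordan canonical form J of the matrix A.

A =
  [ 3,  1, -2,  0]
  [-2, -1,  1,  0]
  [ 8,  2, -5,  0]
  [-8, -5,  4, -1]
J_3(-1) ⊕ J_1(-1)

The characteristic polynomial is
  det(x·I − A) = x^4 + 4*x^3 + 6*x^2 + 4*x + 1 = (x + 1)^4

Eigenvalues and multiplicities (the geometric multiplicity of λ is n − rank(A − λI), which equals the number of Jordan blocks for λ):
  λ = -1: algebraic multiplicity = 4, geometric multiplicity = 2

Determining the block sizes for each eigenvalue:
  λ = -1: with am = 4 and gm = 2, the partition is not yet determined (e.g. several partitions of 4 into 2 parts exist). Let N = A − (-1)·I. Computing rank(N^1) = 2, rank(N^2) = 1, rank(N^3) = 0; the number of blocks of size ≥ j is rank(N^{j−1}) − rank(N^j), giving [2, 1, 1]. So we have 1 block(s) of size 3, 1 block(s) of size 1 → block sizes [3, 1]

Assembling the blocks gives a Jordan form
J =
  [-1,  1,  0,  0]
  [ 0, -1,  1,  0]
  [ 0,  0, -1,  0]
  [ 0,  0,  0, -1]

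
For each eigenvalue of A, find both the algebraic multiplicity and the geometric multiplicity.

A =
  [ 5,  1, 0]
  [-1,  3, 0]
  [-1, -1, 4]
λ = 4: alg = 3, geom = 2

Step 1 — factor the characteristic polynomial to read off the algebraic multiplicities:
  χ_A(x) = (x - 4)^3

Step 2 — compute geometric multiplicities via the rank-nullity identity g(λ) = n − rank(A − λI):
  rank(A − (4)·I) = 1, so dim ker(A − (4)·I) = n − 1 = 2

Summary:
  λ = 4: algebraic multiplicity = 3, geometric multiplicity = 2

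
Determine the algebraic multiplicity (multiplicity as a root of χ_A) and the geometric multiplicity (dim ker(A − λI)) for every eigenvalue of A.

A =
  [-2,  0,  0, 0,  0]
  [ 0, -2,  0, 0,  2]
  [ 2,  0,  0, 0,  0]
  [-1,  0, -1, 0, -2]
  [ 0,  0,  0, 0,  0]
λ = -2: alg = 2, geom = 2; λ = 0: alg = 3, geom = 2

Step 1 — factor the characteristic polynomial to read off the algebraic multiplicities:
  χ_A(x) = x^3*(x + 2)^2

Step 2 — compute geometric multiplicities via the rank-nullity identity g(λ) = n − rank(A − λI):
  rank(A − (-2)·I) = 3, so dim ker(A − (-2)·I) = n − 3 = 2
  rank(A − (0)·I) = 3, so dim ker(A − (0)·I) = n − 3 = 2

Summary:
  λ = -2: algebraic multiplicity = 2, geometric multiplicity = 2
  λ = 0: algebraic multiplicity = 3, geometric multiplicity = 2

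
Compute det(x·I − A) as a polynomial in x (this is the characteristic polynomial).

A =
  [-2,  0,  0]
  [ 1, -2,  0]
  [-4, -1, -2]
x^3 + 6*x^2 + 12*x + 8

Expanding det(x·I − A) (e.g. by cofactor expansion or by noting that A is similar to its Jordan form J, which has the same characteristic polynomial as A) gives
  χ_A(x) = x^3 + 6*x^2 + 12*x + 8
which factors as (x + 2)^3. The eigenvalues (with algebraic multiplicities) are λ = -2 with multiplicity 3.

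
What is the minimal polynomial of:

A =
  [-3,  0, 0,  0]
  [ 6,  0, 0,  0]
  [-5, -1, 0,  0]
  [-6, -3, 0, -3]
x^3 + 3*x^2

The characteristic polynomial is χ_A(x) = x^2*(x + 3)^2, so the eigenvalues are known. The minimal polynomial is
  m_A(x) = Π_λ (x − λ)^{k_λ}
where k_λ is the size of the *largest* Jordan block for λ (equivalently, the smallest k with (A − λI)^k v = 0 for every generalised eigenvector v of λ).

  λ = -3: largest Jordan block has size 1, contributing (x + 3)
  λ = 0: largest Jordan block has size 2, contributing (x − 0)^2

So m_A(x) = x^2*(x + 3) = x^3 + 3*x^2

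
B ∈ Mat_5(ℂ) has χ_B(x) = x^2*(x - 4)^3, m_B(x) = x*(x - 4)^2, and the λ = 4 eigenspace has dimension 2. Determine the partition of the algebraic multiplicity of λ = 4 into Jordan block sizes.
Block sizes for λ = 4: [2, 1]

Step 1 — from the characteristic polynomial, algebraic multiplicity of λ = 4 is 3. From dim ker(B − (4)·I) = 2, there are exactly 2 Jordan blocks for λ = 4.
Step 2 — from the minimal polynomial, the factor (x − 4)^2 tells us the largest block for λ = 4 has size 2.
Step 3 — with total size 3, 2 blocks, and largest block 2, the block sizes (in nonincreasing order) are [2, 1].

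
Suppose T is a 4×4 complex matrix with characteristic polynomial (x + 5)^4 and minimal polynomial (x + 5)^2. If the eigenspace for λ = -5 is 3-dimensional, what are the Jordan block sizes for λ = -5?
Block sizes for λ = -5: [2, 1, 1]

Step 1 — from the characteristic polynomial, algebraic multiplicity of λ = -5 is 4. From dim ker(T − (-5)·I) = 3, there are exactly 3 Jordan blocks for λ = -5.
Step 2 — from the minimal polynomial, the factor (x + 5)^2 tells us the largest block for λ = -5 has size 2.
Step 3 — with total size 4, 3 blocks, and largest block 2, the block sizes (in nonincreasing order) are [2, 1, 1].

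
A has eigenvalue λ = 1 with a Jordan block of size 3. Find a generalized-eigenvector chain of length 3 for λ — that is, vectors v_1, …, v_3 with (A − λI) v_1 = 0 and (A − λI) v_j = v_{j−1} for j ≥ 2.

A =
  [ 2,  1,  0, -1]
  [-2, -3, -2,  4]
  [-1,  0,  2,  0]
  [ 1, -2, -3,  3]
A Jordan chain for λ = 1 of length 3:
v_1 = (-2, 12, -2, 10)ᵀ
v_2 = (1, -2, -1, 1)ᵀ
v_3 = (1, 0, 0, 0)ᵀ

Let N = A − (1)·I. We want v_3 with N^3 v_3 = 0 but N^2 v_3 ≠ 0; then v_{j-1} := N · v_j for j = 3, …, 2.

Pick v_3 = (1, 0, 0, 0)ᵀ.
Then v_2 = N · v_3 = (1, -2, -1, 1)ᵀ.
Then v_1 = N · v_2 = (-2, 12, -2, 10)ᵀ.

Sanity check: (A − (1)·I) v_1 = (0, 0, 0, 0)ᵀ = 0. ✓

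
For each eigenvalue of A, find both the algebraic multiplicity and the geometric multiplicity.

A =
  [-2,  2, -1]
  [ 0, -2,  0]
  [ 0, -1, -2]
λ = -2: alg = 3, geom = 1

Step 1 — factor the characteristic polynomial to read off the algebraic multiplicities:
  χ_A(x) = (x + 2)^3

Step 2 — compute geometric multiplicities via the rank-nullity identity g(λ) = n − rank(A − λI):
  rank(A − (-2)·I) = 2, so dim ker(A − (-2)·I) = n − 2 = 1

Summary:
  λ = -2: algebraic multiplicity = 3, geometric multiplicity = 1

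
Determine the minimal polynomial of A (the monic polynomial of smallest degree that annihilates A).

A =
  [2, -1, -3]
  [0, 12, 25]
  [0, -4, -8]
x^3 - 6*x^2 + 12*x - 8

The characteristic polynomial is χ_A(x) = (x - 2)^3, so the eigenvalues are known. The minimal polynomial is
  m_A(x) = Π_λ (x − λ)^{k_λ}
where k_λ is the size of the *largest* Jordan block for λ (equivalently, the smallest k with (A − λI)^k v = 0 for every generalised eigenvector v of λ).

  λ = 2: largest Jordan block has size 3, contributing (x − 2)^3

So m_A(x) = (x - 2)^3 = x^3 - 6*x^2 + 12*x - 8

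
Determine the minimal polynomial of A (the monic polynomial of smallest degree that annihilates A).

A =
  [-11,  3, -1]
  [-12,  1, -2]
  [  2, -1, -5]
x^3 + 15*x^2 + 75*x + 125

The characteristic polynomial is χ_A(x) = (x + 5)^3, so the eigenvalues are known. The minimal polynomial is
  m_A(x) = Π_λ (x − λ)^{k_λ}
where k_λ is the size of the *largest* Jordan block for λ (equivalently, the smallest k with (A − λI)^k v = 0 for every generalised eigenvector v of λ).

  λ = -5: largest Jordan block has size 3, contributing (x + 5)^3

So m_A(x) = (x + 5)^3 = x^3 + 15*x^2 + 75*x + 125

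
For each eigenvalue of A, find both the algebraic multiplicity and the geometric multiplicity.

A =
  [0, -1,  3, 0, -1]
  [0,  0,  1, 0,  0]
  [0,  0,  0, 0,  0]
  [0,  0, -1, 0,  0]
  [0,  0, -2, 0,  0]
λ = 0: alg = 5, geom = 3

Step 1 — factor the characteristic polynomial to read off the algebraic multiplicities:
  χ_A(x) = x^5

Step 2 — compute geometric multiplicities via the rank-nullity identity g(λ) = n − rank(A − λI):
  rank(A − (0)·I) = 2, so dim ker(A − (0)·I) = n − 2 = 3

Summary:
  λ = 0: algebraic multiplicity = 5, geometric multiplicity = 3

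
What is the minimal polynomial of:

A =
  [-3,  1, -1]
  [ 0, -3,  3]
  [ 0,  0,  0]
x^3 + 6*x^2 + 9*x

The characteristic polynomial is χ_A(x) = x*(x + 3)^2, so the eigenvalues are known. The minimal polynomial is
  m_A(x) = Π_λ (x − λ)^{k_λ}
where k_λ is the size of the *largest* Jordan block for λ (equivalently, the smallest k with (A − λI)^k v = 0 for every generalised eigenvector v of λ).

  λ = -3: largest Jordan block has size 2, contributing (x + 3)^2
  λ = 0: largest Jordan block has size 1, contributing (x − 0)

So m_A(x) = x*(x + 3)^2 = x^3 + 6*x^2 + 9*x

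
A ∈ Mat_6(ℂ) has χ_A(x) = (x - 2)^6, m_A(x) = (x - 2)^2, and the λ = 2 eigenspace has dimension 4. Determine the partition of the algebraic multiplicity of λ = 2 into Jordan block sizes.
Block sizes for λ = 2: [2, 2, 1, 1]

Step 1 — from the characteristic polynomial, algebraic multiplicity of λ = 2 is 6. From dim ker(A − (2)·I) = 4, there are exactly 4 Jordan blocks for λ = 2.
Step 2 — from the minimal polynomial, the factor (x − 2)^2 tells us the largest block for λ = 2 has size 2.
Step 3 — with total size 6, 4 blocks, and largest block 2, the block sizes (in nonincreasing order) are [2, 2, 1, 1].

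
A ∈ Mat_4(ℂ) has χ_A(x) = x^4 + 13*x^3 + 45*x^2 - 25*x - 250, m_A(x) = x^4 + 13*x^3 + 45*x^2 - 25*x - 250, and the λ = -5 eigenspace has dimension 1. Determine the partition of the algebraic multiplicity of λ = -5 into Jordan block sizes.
Block sizes for λ = -5: [3]

Step 1 — from the characteristic polynomial, algebraic multiplicity of λ = -5 is 3. From dim ker(A − (-5)·I) = 1, there are exactly 1 Jordan blocks for λ = -5.
Step 2 — from the minimal polynomial, the factor (x + 5)^3 tells us the largest block for λ = -5 has size 3.
Step 3 — with total size 3, 1 blocks, and largest block 3, the block sizes (in nonincreasing order) are [3].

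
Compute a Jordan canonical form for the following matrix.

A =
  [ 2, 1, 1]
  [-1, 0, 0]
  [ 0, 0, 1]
J_3(1)

The characteristic polynomial is
  det(x·I − A) = x^3 - 3*x^2 + 3*x - 1 = (x - 1)^3

Eigenvalues and multiplicities (the geometric multiplicity of λ is n − rank(A − λI), which equals the number of Jordan blocks for λ):
  λ = 1: algebraic multiplicity = 3, geometric multiplicity = 1

Determining the block sizes for each eigenvalue:
  λ = 1: one block (gm = 1), so the single block has size am = 3 → block sizes [3]

Assembling the blocks gives a Jordan form
J =
  [1, 1, 0]
  [0, 1, 1]
  [0, 0, 1]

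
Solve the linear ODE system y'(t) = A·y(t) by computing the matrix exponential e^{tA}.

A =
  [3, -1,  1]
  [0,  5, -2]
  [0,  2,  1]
e^{tA} =
  [exp(3*t), -t*exp(3*t), t*exp(3*t)]
  [0, 2*t*exp(3*t) + exp(3*t), -2*t*exp(3*t)]
  [0, 2*t*exp(3*t), -2*t*exp(3*t) + exp(3*t)]

Strategy: write A = P · J · P⁻¹ where J is a Jordan canonical form, so e^{tA} = P · e^{tJ} · P⁻¹, and e^{tJ} can be computed block-by-block.

A has Jordan form
J =
  [3, 1, 0]
  [0, 3, 0]
  [0, 0, 3]
(up to reordering of blocks).

Per-block formulas:
  For a 1×1 block at λ = 3: exp(t · [3]) = [e^(3t)].
  For a 2×2 Jordan block J_2(3): exp(t · J_2(3)) = e^(3t)·(I + t·N), where N is the 2×2 nilpotent shift.

After assembling e^{tJ} and conjugating by P, we get:

e^{tA} =
  [exp(3*t), -t*exp(3*t), t*exp(3*t)]
  [0, 2*t*exp(3*t) + exp(3*t), -2*t*exp(3*t)]
  [0, 2*t*exp(3*t), -2*t*exp(3*t) + exp(3*t)]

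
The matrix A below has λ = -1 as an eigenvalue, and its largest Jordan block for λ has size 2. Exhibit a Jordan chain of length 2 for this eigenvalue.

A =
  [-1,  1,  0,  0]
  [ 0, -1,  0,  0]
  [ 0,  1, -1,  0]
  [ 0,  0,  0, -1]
A Jordan chain for λ = -1 of length 2:
v_1 = (1, 0, 1, 0)ᵀ
v_2 = (0, 1, 0, 0)ᵀ

Let N = A − (-1)·I. We want v_2 with N^2 v_2 = 0 but N^1 v_2 ≠ 0; then v_{j-1} := N · v_j for j = 2, …, 2.

Pick v_2 = (0, 1, 0, 0)ᵀ.
Then v_1 = N · v_2 = (1, 0, 1, 0)ᵀ.

Sanity check: (A − (-1)·I) v_1 = (0, 0, 0, 0)ᵀ = 0. ✓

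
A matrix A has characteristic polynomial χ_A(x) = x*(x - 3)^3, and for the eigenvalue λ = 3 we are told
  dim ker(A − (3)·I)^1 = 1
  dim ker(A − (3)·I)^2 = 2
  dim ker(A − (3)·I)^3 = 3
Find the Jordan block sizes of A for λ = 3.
Block sizes for λ = 3: [3]

From the dimensions of kernels of powers, the number of Jordan blocks of size at least j is d_j − d_{j−1} where d_j = dim ker(N^j) (with d_0 = 0). Computing the differences gives [1, 1, 1].
The number of blocks of size exactly k is (#blocks of size ≥ k) − (#blocks of size ≥ k + 1), so the partition is: 1 block(s) of size 3.
In nonincreasing order the block sizes are [3].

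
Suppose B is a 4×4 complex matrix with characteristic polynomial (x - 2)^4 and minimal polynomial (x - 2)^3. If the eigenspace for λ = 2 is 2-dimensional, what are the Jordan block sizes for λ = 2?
Block sizes for λ = 2: [3, 1]

Step 1 — from the characteristic polynomial, algebraic multiplicity of λ = 2 is 4. From dim ker(B − (2)·I) = 2, there are exactly 2 Jordan blocks for λ = 2.
Step 2 — from the minimal polynomial, the factor (x − 2)^3 tells us the largest block for λ = 2 has size 3.
Step 3 — with total size 4, 2 blocks, and largest block 3, the block sizes (in nonincreasing order) are [3, 1].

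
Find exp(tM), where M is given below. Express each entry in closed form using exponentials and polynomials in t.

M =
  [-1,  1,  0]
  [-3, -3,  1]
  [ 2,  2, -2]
e^{tM} =
  [-t^2*exp(-2*t) + t*exp(-2*t) + exp(-2*t), t*exp(-2*t), t^2*exp(-2*t)/2]
  [t^2*exp(-2*t) - 3*t*exp(-2*t), -t*exp(-2*t) + exp(-2*t), -t^2*exp(-2*t)/2 + t*exp(-2*t)]
  [-2*t^2*exp(-2*t) + 2*t*exp(-2*t), 2*t*exp(-2*t), t^2*exp(-2*t) + exp(-2*t)]

Strategy: write M = P · J · P⁻¹ where J is a Jordan canonical form, so e^{tM} = P · e^{tJ} · P⁻¹, and e^{tJ} can be computed block-by-block.

M has Jordan form
J =
  [-2,  1,  0]
  [ 0, -2,  1]
  [ 0,  0, -2]
(up to reordering of blocks).

Per-block formulas:
  For a 3×3 Jordan block J_3(-2): exp(t · J_3(-2)) = e^(-2t)·(I + t·N + (t^2/2)·N^2), where N is the 3×3 nilpotent shift.

After assembling e^{tJ} and conjugating by P, we get:

e^{tM} =
  [-t^2*exp(-2*t) + t*exp(-2*t) + exp(-2*t), t*exp(-2*t), t^2*exp(-2*t)/2]
  [t^2*exp(-2*t) - 3*t*exp(-2*t), -t*exp(-2*t) + exp(-2*t), -t^2*exp(-2*t)/2 + t*exp(-2*t)]
  [-2*t^2*exp(-2*t) + 2*t*exp(-2*t), 2*t*exp(-2*t), t^2*exp(-2*t) + exp(-2*t)]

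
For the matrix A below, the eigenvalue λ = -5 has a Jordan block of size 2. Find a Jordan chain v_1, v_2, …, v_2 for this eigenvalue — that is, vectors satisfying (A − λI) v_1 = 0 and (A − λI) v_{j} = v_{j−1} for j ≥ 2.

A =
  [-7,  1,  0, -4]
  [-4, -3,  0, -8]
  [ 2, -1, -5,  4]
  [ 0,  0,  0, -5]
A Jordan chain for λ = -5 of length 2:
v_1 = (-2, -4, 2, 0)ᵀ
v_2 = (1, 0, 0, 0)ᵀ

Let N = A − (-5)·I. We want v_2 with N^2 v_2 = 0 but N^1 v_2 ≠ 0; then v_{j-1} := N · v_j for j = 2, …, 2.

Pick v_2 = (1, 0, 0, 0)ᵀ.
Then v_1 = N · v_2 = (-2, -4, 2, 0)ᵀ.

Sanity check: (A − (-5)·I) v_1 = (0, 0, 0, 0)ᵀ = 0. ✓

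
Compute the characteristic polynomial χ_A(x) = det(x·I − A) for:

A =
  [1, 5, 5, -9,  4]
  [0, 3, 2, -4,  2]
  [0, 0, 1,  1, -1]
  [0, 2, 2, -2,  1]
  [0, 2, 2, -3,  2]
x^5 - 5*x^4 + 10*x^3 - 10*x^2 + 5*x - 1

Expanding det(x·I − A) (e.g. by cofactor expansion or by noting that A is similar to its Jordan form J, which has the same characteristic polynomial as A) gives
  χ_A(x) = x^5 - 5*x^4 + 10*x^3 - 10*x^2 + 5*x - 1
which factors as (x - 1)^5. The eigenvalues (with algebraic multiplicities) are λ = 1 with multiplicity 5.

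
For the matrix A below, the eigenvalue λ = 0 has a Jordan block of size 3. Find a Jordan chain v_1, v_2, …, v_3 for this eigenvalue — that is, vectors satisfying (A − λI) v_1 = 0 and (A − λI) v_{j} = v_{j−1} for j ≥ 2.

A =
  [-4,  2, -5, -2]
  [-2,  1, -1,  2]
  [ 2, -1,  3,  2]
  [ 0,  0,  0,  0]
A Jordan chain for λ = 0 of length 3:
v_1 = (2, 4, 0, 0)ᵀ
v_2 = (-4, -2, 2, 0)ᵀ
v_3 = (1, 0, 0, 0)ᵀ

Let N = A − (0)·I. We want v_3 with N^3 v_3 = 0 but N^2 v_3 ≠ 0; then v_{j-1} := N · v_j for j = 3, …, 2.

Pick v_3 = (1, 0, 0, 0)ᵀ.
Then v_2 = N · v_3 = (-4, -2, 2, 0)ᵀ.
Then v_1 = N · v_2 = (2, 4, 0, 0)ᵀ.

Sanity check: (A − (0)·I) v_1 = (0, 0, 0, 0)ᵀ = 0. ✓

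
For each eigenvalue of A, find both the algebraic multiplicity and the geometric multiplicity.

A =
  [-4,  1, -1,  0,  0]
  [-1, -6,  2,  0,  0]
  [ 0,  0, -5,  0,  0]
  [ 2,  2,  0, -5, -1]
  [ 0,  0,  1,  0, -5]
λ = -5: alg = 5, geom = 2

Step 1 — factor the characteristic polynomial to read off the algebraic multiplicities:
  χ_A(x) = (x + 5)^5

Step 2 — compute geometric multiplicities via the rank-nullity identity g(λ) = n − rank(A − λI):
  rank(A − (-5)·I) = 3, so dim ker(A − (-5)·I) = n − 3 = 2

Summary:
  λ = -5: algebraic multiplicity = 5, geometric multiplicity = 2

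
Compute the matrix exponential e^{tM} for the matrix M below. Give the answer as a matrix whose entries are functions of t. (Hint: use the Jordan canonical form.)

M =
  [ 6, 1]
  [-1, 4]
e^{tM} =
  [t*exp(5*t) + exp(5*t), t*exp(5*t)]
  [-t*exp(5*t), -t*exp(5*t) + exp(5*t)]

Strategy: write M = P · J · P⁻¹ where J is a Jordan canonical form, so e^{tM} = P · e^{tJ} · P⁻¹, and e^{tJ} can be computed block-by-block.

M has Jordan form
J =
  [5, 1]
  [0, 5]
(up to reordering of blocks).

Per-block formulas:
  For a 2×2 Jordan block J_2(5): exp(t · J_2(5)) = e^(5t)·(I + t·N), where N is the 2×2 nilpotent shift.

After assembling e^{tJ} and conjugating by P, we get:

e^{tM} =
  [t*exp(5*t) + exp(5*t), t*exp(5*t)]
  [-t*exp(5*t), -t*exp(5*t) + exp(5*t)]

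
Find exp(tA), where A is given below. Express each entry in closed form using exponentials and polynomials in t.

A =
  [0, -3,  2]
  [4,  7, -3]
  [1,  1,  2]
e^{tA} =
  [-t^2*exp(3*t)/2 - 3*t*exp(3*t) + exp(3*t), -t^2*exp(3*t)/2 - 3*t*exp(3*t), t^2*exp(3*t)/2 + 2*t*exp(3*t)]
  [t^2*exp(3*t)/2 + 4*t*exp(3*t), t^2*exp(3*t)/2 + 4*t*exp(3*t) + exp(3*t), -t^2*exp(3*t)/2 - 3*t*exp(3*t)]
  [t*exp(3*t), t*exp(3*t), -t*exp(3*t) + exp(3*t)]

Strategy: write A = P · J · P⁻¹ where J is a Jordan canonical form, so e^{tA} = P · e^{tJ} · P⁻¹, and e^{tJ} can be computed block-by-block.

A has Jordan form
J =
  [3, 1, 0]
  [0, 3, 1]
  [0, 0, 3]
(up to reordering of blocks).

Per-block formulas:
  For a 3×3 Jordan block J_3(3): exp(t · J_3(3)) = e^(3t)·(I + t·N + (t^2/2)·N^2), where N is the 3×3 nilpotent shift.

After assembling e^{tJ} and conjugating by P, we get:

e^{tA} =
  [-t^2*exp(3*t)/2 - 3*t*exp(3*t) + exp(3*t), -t^2*exp(3*t)/2 - 3*t*exp(3*t), t^2*exp(3*t)/2 + 2*t*exp(3*t)]
  [t^2*exp(3*t)/2 + 4*t*exp(3*t), t^2*exp(3*t)/2 + 4*t*exp(3*t) + exp(3*t), -t^2*exp(3*t)/2 - 3*t*exp(3*t)]
  [t*exp(3*t), t*exp(3*t), -t*exp(3*t) + exp(3*t)]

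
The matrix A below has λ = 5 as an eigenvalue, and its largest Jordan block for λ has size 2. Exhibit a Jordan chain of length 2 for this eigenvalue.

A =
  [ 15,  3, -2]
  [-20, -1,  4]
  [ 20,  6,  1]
A Jordan chain for λ = 5 of length 2:
v_1 = (10, -20, 20)ᵀ
v_2 = (1, 0, 0)ᵀ

Let N = A − (5)·I. We want v_2 with N^2 v_2 = 0 but N^1 v_2 ≠ 0; then v_{j-1} := N · v_j for j = 2, …, 2.

Pick v_2 = (1, 0, 0)ᵀ.
Then v_1 = N · v_2 = (10, -20, 20)ᵀ.

Sanity check: (A − (5)·I) v_1 = (0, 0, 0)ᵀ = 0. ✓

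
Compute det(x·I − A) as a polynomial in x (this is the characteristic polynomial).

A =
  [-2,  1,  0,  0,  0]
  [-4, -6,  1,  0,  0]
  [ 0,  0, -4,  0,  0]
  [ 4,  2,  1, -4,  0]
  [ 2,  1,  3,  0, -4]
x^5 + 20*x^4 + 160*x^3 + 640*x^2 + 1280*x + 1024

Expanding det(x·I − A) (e.g. by cofactor expansion or by noting that A is similar to its Jordan form J, which has the same characteristic polynomial as A) gives
  χ_A(x) = x^5 + 20*x^4 + 160*x^3 + 640*x^2 + 1280*x + 1024
which factors as (x + 4)^5. The eigenvalues (with algebraic multiplicities) are λ = -4 with multiplicity 5.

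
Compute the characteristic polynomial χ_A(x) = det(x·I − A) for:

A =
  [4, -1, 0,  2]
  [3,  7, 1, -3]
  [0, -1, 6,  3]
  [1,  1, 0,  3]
x^4 - 20*x^3 + 150*x^2 - 500*x + 625

Expanding det(x·I − A) (e.g. by cofactor expansion or by noting that A is similar to its Jordan form J, which has the same characteristic polynomial as A) gives
  χ_A(x) = x^4 - 20*x^3 + 150*x^2 - 500*x + 625
which factors as (x - 5)^4. The eigenvalues (with algebraic multiplicities) are λ = 5 with multiplicity 4.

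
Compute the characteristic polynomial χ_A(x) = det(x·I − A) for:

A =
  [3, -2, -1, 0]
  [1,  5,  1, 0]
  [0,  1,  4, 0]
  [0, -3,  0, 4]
x^4 - 16*x^3 + 96*x^2 - 256*x + 256

Expanding det(x·I − A) (e.g. by cofactor expansion or by noting that A is similar to its Jordan form J, which has the same characteristic polynomial as A) gives
  χ_A(x) = x^4 - 16*x^3 + 96*x^2 - 256*x + 256
which factors as (x - 4)^4. The eigenvalues (with algebraic multiplicities) are λ = 4 with multiplicity 4.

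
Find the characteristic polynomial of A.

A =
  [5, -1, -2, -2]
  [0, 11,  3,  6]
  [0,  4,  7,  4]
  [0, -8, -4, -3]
x^4 - 20*x^3 + 150*x^2 - 500*x + 625

Expanding det(x·I − A) (e.g. by cofactor expansion or by noting that A is similar to its Jordan form J, which has the same characteristic polynomial as A) gives
  χ_A(x) = x^4 - 20*x^3 + 150*x^2 - 500*x + 625
which factors as (x - 5)^4. The eigenvalues (with algebraic multiplicities) are λ = 5 with multiplicity 4.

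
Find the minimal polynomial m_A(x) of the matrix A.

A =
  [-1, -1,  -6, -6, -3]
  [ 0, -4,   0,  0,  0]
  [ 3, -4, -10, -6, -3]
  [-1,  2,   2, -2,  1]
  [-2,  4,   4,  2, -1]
x^4 + 14*x^3 + 73*x^2 + 168*x + 144

The characteristic polynomial is χ_A(x) = (x + 3)^2*(x + 4)^3, so the eigenvalues are known. The minimal polynomial is
  m_A(x) = Π_λ (x − λ)^{k_λ}
where k_λ is the size of the *largest* Jordan block for λ (equivalently, the smallest k with (A − λI)^k v = 0 for every generalised eigenvector v of λ).

  λ = -4: largest Jordan block has size 2, contributing (x + 4)^2
  λ = -3: largest Jordan block has size 2, contributing (x + 3)^2

So m_A(x) = (x + 3)^2*(x + 4)^2 = x^4 + 14*x^3 + 73*x^2 + 168*x + 144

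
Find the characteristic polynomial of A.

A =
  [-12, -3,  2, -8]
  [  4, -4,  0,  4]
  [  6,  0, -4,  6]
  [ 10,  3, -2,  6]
x^4 + 14*x^3 + 72*x^2 + 160*x + 128

Expanding det(x·I − A) (e.g. by cofactor expansion or by noting that A is similar to its Jordan form J, which has the same characteristic polynomial as A) gives
  χ_A(x) = x^4 + 14*x^3 + 72*x^2 + 160*x + 128
which factors as (x + 2)*(x + 4)^3. The eigenvalues (with algebraic multiplicities) are λ = -4 with multiplicity 3, λ = -2 with multiplicity 1.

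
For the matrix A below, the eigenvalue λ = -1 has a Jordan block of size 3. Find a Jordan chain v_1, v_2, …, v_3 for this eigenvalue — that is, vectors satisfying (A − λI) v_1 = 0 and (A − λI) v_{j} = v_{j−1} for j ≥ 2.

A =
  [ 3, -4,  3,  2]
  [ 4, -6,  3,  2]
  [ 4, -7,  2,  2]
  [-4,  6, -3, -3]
A Jordan chain for λ = -1 of length 3:
v_1 = (4, 0, -8, 4)ᵀ
v_2 = (4, 4, 4, -4)ᵀ
v_3 = (1, 0, 0, 0)ᵀ

Let N = A − (-1)·I. We want v_3 with N^3 v_3 = 0 but N^2 v_3 ≠ 0; then v_{j-1} := N · v_j for j = 3, …, 2.

Pick v_3 = (1, 0, 0, 0)ᵀ.
Then v_2 = N · v_3 = (4, 4, 4, -4)ᵀ.
Then v_1 = N · v_2 = (4, 0, -8, 4)ᵀ.

Sanity check: (A − (-1)·I) v_1 = (0, 0, 0, 0)ᵀ = 0. ✓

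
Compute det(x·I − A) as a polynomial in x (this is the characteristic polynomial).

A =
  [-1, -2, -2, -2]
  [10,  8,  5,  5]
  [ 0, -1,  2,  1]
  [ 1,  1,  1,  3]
x^4 - 12*x^3 + 54*x^2 - 108*x + 81

Expanding det(x·I − A) (e.g. by cofactor expansion or by noting that A is similar to its Jordan form J, which has the same characteristic polynomial as A) gives
  χ_A(x) = x^4 - 12*x^3 + 54*x^2 - 108*x + 81
which factors as (x - 3)^4. The eigenvalues (with algebraic multiplicities) are λ = 3 with multiplicity 4.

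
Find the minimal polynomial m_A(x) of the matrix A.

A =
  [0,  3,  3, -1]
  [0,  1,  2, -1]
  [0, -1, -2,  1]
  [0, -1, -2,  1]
x^3

The characteristic polynomial is χ_A(x) = x^4, so the eigenvalues are known. The minimal polynomial is
  m_A(x) = Π_λ (x − λ)^{k_λ}
where k_λ is the size of the *largest* Jordan block for λ (equivalently, the smallest k with (A − λI)^k v = 0 for every generalised eigenvector v of λ).

  λ = 0: largest Jordan block has size 3, contributing (x − 0)^3

So m_A(x) = x^3 = x^3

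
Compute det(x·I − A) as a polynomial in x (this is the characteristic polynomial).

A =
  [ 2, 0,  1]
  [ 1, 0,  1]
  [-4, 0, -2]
x^3

Expanding det(x·I − A) (e.g. by cofactor expansion or by noting that A is similar to its Jordan form J, which has the same characteristic polynomial as A) gives
  χ_A(x) = x^3
which factors as x^3. The eigenvalues (with algebraic multiplicities) are λ = 0 with multiplicity 3.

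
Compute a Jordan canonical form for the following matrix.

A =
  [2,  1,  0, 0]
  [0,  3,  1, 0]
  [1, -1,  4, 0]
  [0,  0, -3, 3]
J_3(3) ⊕ J_1(3)

The characteristic polynomial is
  det(x·I − A) = x^4 - 12*x^3 + 54*x^2 - 108*x + 81 = (x - 3)^4

Eigenvalues and multiplicities (the geometric multiplicity of λ is n − rank(A − λI), which equals the number of Jordan blocks for λ):
  λ = 3: algebraic multiplicity = 4, geometric multiplicity = 2

Determining the block sizes for each eigenvalue:
  λ = 3: with am = 4 and gm = 2, the partition is not yet determined (e.g. several partitions of 4 into 2 parts exist). Let N = A − (3)·I. Computing rank(N^1) = 2, rank(N^2) = 1, rank(N^3) = 0; the number of blocks of size ≥ j is rank(N^{j−1}) − rank(N^j), giving [2, 1, 1]. So we have 1 block(s) of size 3, 1 block(s) of size 1 → block sizes [3, 1]

Assembling the blocks gives a Jordan form
J =
  [3, 1, 0, 0]
  [0, 3, 1, 0]
  [0, 0, 3, 0]
  [0, 0, 0, 3]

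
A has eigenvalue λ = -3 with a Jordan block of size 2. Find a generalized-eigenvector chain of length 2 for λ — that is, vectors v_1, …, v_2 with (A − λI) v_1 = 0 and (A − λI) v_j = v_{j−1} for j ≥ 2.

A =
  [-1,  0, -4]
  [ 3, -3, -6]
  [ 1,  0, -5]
A Jordan chain for λ = -3 of length 2:
v_1 = (2, 3, 1)ᵀ
v_2 = (1, 0, 0)ᵀ

Let N = A − (-3)·I. We want v_2 with N^2 v_2 = 0 but N^1 v_2 ≠ 0; then v_{j-1} := N · v_j for j = 2, …, 2.

Pick v_2 = (1, 0, 0)ᵀ.
Then v_1 = N · v_2 = (2, 3, 1)ᵀ.

Sanity check: (A − (-3)·I) v_1 = (0, 0, 0)ᵀ = 0. ✓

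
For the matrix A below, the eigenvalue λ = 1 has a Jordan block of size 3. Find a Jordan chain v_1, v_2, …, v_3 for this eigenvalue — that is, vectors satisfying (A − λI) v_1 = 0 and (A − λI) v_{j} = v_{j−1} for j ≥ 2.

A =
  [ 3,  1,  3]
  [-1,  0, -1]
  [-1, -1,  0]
A Jordan chain for λ = 1 of length 3:
v_1 = (-2, 1, 1)ᵀ
v_2 = (1, -1, -1)ᵀ
v_3 = (0, 1, 0)ᵀ

Let N = A − (1)·I. We want v_3 with N^3 v_3 = 0 but N^2 v_3 ≠ 0; then v_{j-1} := N · v_j for j = 3, …, 2.

Pick v_3 = (0, 1, 0)ᵀ.
Then v_2 = N · v_3 = (1, -1, -1)ᵀ.
Then v_1 = N · v_2 = (-2, 1, 1)ᵀ.

Sanity check: (A − (1)·I) v_1 = (0, 0, 0)ᵀ = 0. ✓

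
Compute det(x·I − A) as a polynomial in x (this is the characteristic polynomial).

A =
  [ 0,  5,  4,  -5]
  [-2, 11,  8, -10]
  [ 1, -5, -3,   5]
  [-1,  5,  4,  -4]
x^4 - 4*x^3 + 6*x^2 - 4*x + 1

Expanding det(x·I − A) (e.g. by cofactor expansion or by noting that A is similar to its Jordan form J, which has the same characteristic polynomial as A) gives
  χ_A(x) = x^4 - 4*x^3 + 6*x^2 - 4*x + 1
which factors as (x - 1)^4. The eigenvalues (with algebraic multiplicities) are λ = 1 with multiplicity 4.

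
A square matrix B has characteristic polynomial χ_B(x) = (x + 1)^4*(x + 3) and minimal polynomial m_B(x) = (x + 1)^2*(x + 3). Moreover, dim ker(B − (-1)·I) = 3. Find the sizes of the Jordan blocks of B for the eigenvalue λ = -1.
Block sizes for λ = -1: [2, 1, 1]

Step 1 — from the characteristic polynomial, algebraic multiplicity of λ = -1 is 4. From dim ker(B − (-1)·I) = 3, there are exactly 3 Jordan blocks for λ = -1.
Step 2 — from the minimal polynomial, the factor (x + 1)^2 tells us the largest block for λ = -1 has size 2.
Step 3 — with total size 4, 3 blocks, and largest block 2, the block sizes (in nonincreasing order) are [2, 1, 1].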